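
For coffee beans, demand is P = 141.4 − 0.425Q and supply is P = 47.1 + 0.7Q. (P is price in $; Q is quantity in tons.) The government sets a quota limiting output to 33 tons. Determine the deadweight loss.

Competitive equilibrium: 141.4 − 0.425Q = 47.1 + 0.7Q → Q* = 83.8222, P* = 105.7756.
At Q = 33: demand price = 141.4 − 0.425·33 = 127.375; supply price = 47.1 + 0.7·33 = 70.2.
ΔQ = 83.8222 − 33 = 50.8222; wedge = 127.375 − 70.2 = 57.175.
DWL = ½ × 50.8222 × 57.175 = $1452.88.

$1452.88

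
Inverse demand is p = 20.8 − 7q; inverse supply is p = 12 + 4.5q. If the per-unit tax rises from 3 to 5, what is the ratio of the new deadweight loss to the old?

Competitive equilibrium: 20.8 − 7q = 12 + 4.5q → q* = 0.7652, p* = 15.4435.
For a per-unit tax t: Δq = t/11.5, so DWL = ½·t·(t/11.5) = t²/23.
At t = 3: DWL = 0.391. At t = 5: DWL = 1.087.
Ratio = (5/3)² = 2.778.

2.778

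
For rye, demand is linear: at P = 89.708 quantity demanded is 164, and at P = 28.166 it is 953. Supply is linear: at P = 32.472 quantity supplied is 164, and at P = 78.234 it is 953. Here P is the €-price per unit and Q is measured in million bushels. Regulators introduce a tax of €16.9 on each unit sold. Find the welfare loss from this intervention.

€1050.04 million

Demand slope = (28.166 − 89.708)/(953 − 164) = −0.078, so P = 102.5 − 0.078Q.
Supply slope = (78.234 − 32.472)/(953 − 164) = 0.058, so P = 22.96 + 0.058Q.
Competitive equilibrium: 102.5 − 0.078Q = 22.96 + 0.058Q → Q* = 584.8529, P* = 56.8815.
With the tax, the buyer price exceeds the seller price by 16.9: (102.5 − 0.078Q) − (22.96 + 0.058Q) = 16.9 → Q' = 460.5882.
ΔQ = 584.8529 − 460.5882 = 124.2647; the wedge equals the tax, 16.9.
DWL = ½ × 124.2647 × 16.9 = €1050.04 million.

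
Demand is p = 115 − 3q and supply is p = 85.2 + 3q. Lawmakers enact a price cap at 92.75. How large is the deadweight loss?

Competitive equilibrium: 115 − 3q = 85.2 + 3q → q* = 4.9667, p* = 100.1.
At the ceiling p = 92.75, quantity supplied = (92.75 − 85.2)/3 = 2.5167.
Willingness to pay at q' = 2.5167: 115 − 3·2.5167 = 107.4499.
Δq = 4.9667 − 2.5167 = 2.45; wedge = 107.4499 − 92.75 = 14.6999.
Deadweight loss = ½ × 2.45 × 14.6999 = 18.01.

18.01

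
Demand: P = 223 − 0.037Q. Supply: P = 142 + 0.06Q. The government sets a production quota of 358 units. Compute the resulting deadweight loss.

Competitive equilibrium: 223 − 0.037Q = 142 + 0.06Q → Q* = 835.0515, P* = 192.1031.
At Q = 358: demand price = 223 − 0.037·358 = 209.754; supply price = 142 + 0.06·358 = 163.48.
ΔQ = 835.0515 − 358 = 477.0515; wedge = 209.754 − 163.48 = 46.274.
Welfare loss = ½ × 477.0515 × 46.274 = 11037.54.

11037.54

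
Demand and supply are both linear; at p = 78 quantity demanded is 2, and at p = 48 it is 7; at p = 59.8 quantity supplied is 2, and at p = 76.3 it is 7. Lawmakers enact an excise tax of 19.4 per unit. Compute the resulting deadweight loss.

Demand slope = (48 − 78)/(7 − 2) = −6, so p = 90 − 6q.
Supply slope = (76.3 − 59.8)/(7 − 2) = 3.3, so p = 53.2 + 3.3q.
Competitive equilibrium: 90 − 6q = 53.2 + 3.3q → q* = 3.957, p* = 66.2581.
With the tax, the buyer price exceeds the seller price by 19.4: (90 − 6q) − (53.2 + 3.3q) = 19.4 → q' = 1.871.
Δq = 3.957 − 1.871 = 2.086; the wedge equals the tax, 19.4.
Welfare loss = ½ × 2.086 × 19.4 = 20.23.

20.23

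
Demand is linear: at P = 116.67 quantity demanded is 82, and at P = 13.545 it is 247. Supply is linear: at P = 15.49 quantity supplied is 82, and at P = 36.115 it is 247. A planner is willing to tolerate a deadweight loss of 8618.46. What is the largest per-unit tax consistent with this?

113.7

Demand slope = (13.545 − 116.67)/(247 − 82) = −0.625, so P = 167.92 − 0.625Q.
Supply slope = (36.115 − 15.49)/(247 − 82) = 0.125, so P = 5.24 + 0.125Q.
Competitive equilibrium: 167.92 − 0.625Q = 5.24 + 0.125Q → Q* = 216.9067, P* = 32.3533.
A tax t gives ΔQ = t/0.75 and wedge t, so DWL = t²/1.5.
t²/1.5 = 8618.46 → t² = 12927.69 → t = 113.7.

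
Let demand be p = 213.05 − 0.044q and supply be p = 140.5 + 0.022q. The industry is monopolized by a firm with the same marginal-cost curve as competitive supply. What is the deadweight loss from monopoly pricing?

6380

Competitive equilibrium: 213.05 − 0.044q = 140.5 + 0.022q → q* = 1099.2424, p* = 164.6833.
Marginal revenue: MR = 213.05 − 0.088q. Set MR = MC: 213.05 − 0.088q = 140.5 + 0.022q → q_m = 659.5455.
Price p_m = 213.05 − 0.044·659.5455 = 184.03; MC(q_m) = 140.5 + 0.022·659.5455 = 155.01.
Competitive q* = 1099.2424, so Δq = 439.6969; wedge = 184.03 − 155.01 = 29.02.
The triangle = ½ × 439.6969 × 29.02 = 6380.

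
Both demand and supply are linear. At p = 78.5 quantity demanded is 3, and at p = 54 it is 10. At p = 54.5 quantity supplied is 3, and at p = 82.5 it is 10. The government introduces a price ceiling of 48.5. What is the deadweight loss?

Demand slope = (54 − 78.5)/(10 − 3) = −3.5, so p = 89 − 3.5q.
Supply slope = (82.5 − 54.5)/(10 − 3) = 4, so p = 42.5 + 4q.
Competitive equilibrium: 89 − 3.5q = 42.5 + 4q → q* = 6.2, p* = 67.3.
At the ceiling p = 48.5, quantity supplied = (48.5 − 42.5)/4 = 1.5.
Willingness to pay at q' = 1.5: 89 − 3.5·1.5 = 83.75.
Δq = 6.2 − 1.5 = 4.7; wedge = 83.75 − 48.5 = 35.25.
The triangle = ½ × 4.7 × 35.25 = 82.84.

82.84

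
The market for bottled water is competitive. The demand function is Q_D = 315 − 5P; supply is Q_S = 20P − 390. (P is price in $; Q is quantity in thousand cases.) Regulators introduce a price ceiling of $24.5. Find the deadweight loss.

$684.50 thousand

In inverse form: demand P = 63 − 0.2Q, supply P = 19.5 + 0.05Q.
Competitive equilibrium: 63 − 0.2Q = 19.5 + 0.05Q → Q* = 174, P* = 28.2.
At the ceiling P = 24.5, quantity supplied = (24.5 − 19.5)/0.05 = 100.
Willingness to pay at Q' = 100: 63 − 0.2·100 = 43.
ΔQ = 174 − 100 = 74; wedge = 43 − 24.5 = 18.5.
DWL = ½ × 74 × 18.5 = $684.50 thousand.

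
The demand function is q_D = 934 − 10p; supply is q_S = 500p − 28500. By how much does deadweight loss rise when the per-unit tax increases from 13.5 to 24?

In inverse form: demand p = 93.4 − 0.1q, supply p = 57 + 0.002q.
Competitive equilibrium: 93.4 − 0.1q = 57 + 0.002q → q* = 356.8627, p* = 57.7137.
For a per-unit tax t: Δq = t/0.102, so DWL = ½·t·(t/0.102) = t²/0.204.
At t = 13.5: DWL = 893.382. At t = 24: DWL = 2823.529.
Increase = 2823.529 − 893.382 = 1930.15.

1930.15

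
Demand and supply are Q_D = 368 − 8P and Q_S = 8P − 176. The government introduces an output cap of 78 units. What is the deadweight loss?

40.50

In inverse form: demand P = 46 − 0.125Q, supply P = 22 + 0.125Q.
Competitive equilibrium: 46 − 0.125Q = 22 + 0.125Q → Q* = 96, P* = 34.
At Q = 78: demand price = 46 − 0.125·78 = 36.25; supply price = 22 + 0.125·78 = 31.75.
ΔQ = 96 − 78 = 18; wedge = 36.25 − 31.75 = 4.5.
DWL = ½ × 18 × 4.5 = 40.50.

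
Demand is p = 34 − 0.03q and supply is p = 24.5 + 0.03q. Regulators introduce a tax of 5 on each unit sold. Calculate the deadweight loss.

Competitive equilibrium: 34 − 0.03q = 24.5 + 0.03q → q* = 158.3333, p* = 29.25.
With the tax, the buyer price exceeds the seller price by 5: (34 − 0.03q) − (24.5 + 0.03q) = 5 → q' = 75.
Δq = 158.3333 − 75 = 83.3333; the wedge equals the tax, 5.
DWL = ½ × 83.3333 × 5 = 208.33.

208.33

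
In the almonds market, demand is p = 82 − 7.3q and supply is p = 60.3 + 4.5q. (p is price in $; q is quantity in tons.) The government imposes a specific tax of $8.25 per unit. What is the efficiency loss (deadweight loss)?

Competitive equilibrium: 82 − 7.3q = 60.3 + 4.5q → q* = 1.839, p* = 68.5754.
With the tax, the buyer price exceeds the seller price by 8.25: (82 − 7.3q) − (60.3 + 4.5q) = 8.25 → q' = 1.1398.
Δq = 1.839 − 1.1398 = 0.6992; the wedge equals the tax, 8.25.
Welfare loss = ½ × 0.6992 × 8.25 = $2.88.

$2.88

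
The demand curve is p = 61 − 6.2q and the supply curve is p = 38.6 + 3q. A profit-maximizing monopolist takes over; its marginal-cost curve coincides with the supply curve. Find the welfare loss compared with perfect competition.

4.42

Competitive equilibrium: 61 − 6.2q = 38.6 + 3q → q* = 2.4348, p* = 45.9043.
Marginal revenue: MR = 61 − 12.4q. Set MR = MC: 61 − 12.4q = 38.6 + 3q → q_m = 1.4545.
Price p_m = 61 − 6.2·1.4545 = 51.9821; MC(q_m) = 38.6 + 3·1.4545 = 42.9635.
Competitive q* = 2.4348, so Δq = 0.9803; wedge = 51.9821 − 42.9635 = 9.0186.
Welfare loss = ½ × 0.9803 × 9.0186 = 4.42.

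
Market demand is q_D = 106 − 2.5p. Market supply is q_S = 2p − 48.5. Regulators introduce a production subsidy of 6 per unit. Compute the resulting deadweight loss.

20

In inverse form: demand p = 42.4 − 0.4q, supply p = 24.25 + 0.5q.
Competitive equilibrium: 42.4 − 0.4q = 24.25 + 0.5q → q* = 20.1667, p* = 34.3333.
The subsidy lowers effective supply by 6: p = 18.25 + 0.5q.
New quantity: 42.4 − 0.4q = 18.25 + 0.5q → q' = 26.8333.
Overproduction Δq = 26.8333 − 20.1667 = 6.6666; wedge = subsidy = 6.
Deadweight loss = ½ × 6.6666 × 6 = 20.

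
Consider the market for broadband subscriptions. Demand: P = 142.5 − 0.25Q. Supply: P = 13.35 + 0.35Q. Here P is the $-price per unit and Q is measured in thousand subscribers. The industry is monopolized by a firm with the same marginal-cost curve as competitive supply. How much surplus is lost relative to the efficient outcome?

$1202.40 thousand

Competitive equilibrium: 142.5 − 0.25Q = 13.35 + 0.35Q → Q* = 215.25, P* = 88.6875.
Marginal revenue: MR = 142.5 − 0.5Q. Set MR = MC: 142.5 − 0.5Q = 13.35 + 0.35Q → Q_m = 151.9412.
Price P_m = 142.5 − 0.25·151.9412 = 104.5147; MC(Q_m) = 13.35 + 0.35·151.9412 = 66.5294.
Competitive Q* = 215.25, so ΔQ = 63.3088; wedge = 104.5147 − 66.5294 = 37.9853.
Welfare loss = ½ × 63.3088 × 37.9853 = $1202.40 thousand.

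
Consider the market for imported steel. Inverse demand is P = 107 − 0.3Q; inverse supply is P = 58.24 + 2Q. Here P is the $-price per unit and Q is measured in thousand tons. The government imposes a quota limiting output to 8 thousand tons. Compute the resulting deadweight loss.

$200.376 thousand

Competitive equilibrium: 107 − 0.3Q = 58.24 + 2Q → Q* = 21.2, P* = 100.64.
At Q = 8: demand price = 107 − 0.3·8 = 104.6; supply price = 58.24 + 2·8 = 74.24.
ΔQ = 21.2 − 8 = 13.2; wedge = 104.6 − 74.24 = 30.36.
DWL = ½ × 13.2 × 30.36 = $200.376 thousand.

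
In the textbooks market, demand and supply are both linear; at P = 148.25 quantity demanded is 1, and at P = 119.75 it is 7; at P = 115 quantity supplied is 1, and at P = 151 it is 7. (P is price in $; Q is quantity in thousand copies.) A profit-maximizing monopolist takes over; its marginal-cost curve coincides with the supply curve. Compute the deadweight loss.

$8.46 thousand

Demand slope = (119.75 − 148.25)/(7 − 1) = −4.75, so P = 153 − 4.75Q.
Supply slope = (151 − 115)/(7 − 1) = 6, so P = 109 + 6Q.
Competitive equilibrium: 153 − 4.75Q = 109 + 6Q → Q* = 4.093, P* = 133.5581.
Marginal revenue: MR = 153 − 9.5Q. Set MR = MC: 153 − 9.5Q = 109 + 6Q → Q_m = 2.8387.
Price P_m = 153 − 4.75·2.8387 = 139.5162; MC(Q_m) = 109 + 6·2.8387 = 126.0322.
Competitive Q* = 4.093, so ΔQ = 1.2543; wedge = 139.5162 − 126.0322 = 13.484.
DWL = ½ × 1.2543 × 13.484 = $8.46 thousand.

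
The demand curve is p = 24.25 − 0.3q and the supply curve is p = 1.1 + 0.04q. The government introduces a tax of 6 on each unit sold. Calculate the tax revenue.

302.65

Competitive equilibrium: 24.25 − 0.3q = 1.1 + 0.04q → q* = 68.0882, p* = 3.8235.
With the tax, the buyer price exceeds the seller price by 6: (24.25 − 0.3q) − (1.1 + 0.04q) = 6 → q' = 50.4412.
Tax revenue = 6 × 50.4412 = 302.65.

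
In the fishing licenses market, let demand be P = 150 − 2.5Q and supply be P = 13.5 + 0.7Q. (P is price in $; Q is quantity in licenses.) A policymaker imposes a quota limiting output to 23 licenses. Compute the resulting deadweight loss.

Competitive equilibrium: 150 − 2.5Q = 13.5 + 0.7Q → Q* = 42.6563, P* = 43.3594.
At Q = 23: demand price = 150 − 2.5·23 = 92.5; supply price = 13.5 + 0.7·23 = 29.6.
ΔQ = 42.6563 − 23 = 19.6563; wedge = 92.5 − 29.6 = 62.9.
Welfare loss = ½ × 19.6563 × 62.9 = $618.19.

$618.19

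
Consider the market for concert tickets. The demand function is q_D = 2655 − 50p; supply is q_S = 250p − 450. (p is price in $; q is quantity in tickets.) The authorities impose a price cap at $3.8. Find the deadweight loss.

In inverse form: demand p = 53.1 − 0.02q, supply p = 1.8 + 0.004q.
Competitive equilibrium: 53.1 − 0.02q = 1.8 + 0.004q → q* = 2137.5, p* = 10.35.
At the ceiling p = 3.8, quantity supplied = (3.8 − 1.8)/0.004 = 500.
Willingness to pay at q' = 500: 53.1 − 0.02·500 = 43.1.
Δq = 2137.5 − 500 = 1637.5; wedge = 43.1 − 3.8 = 39.3.
Welfare loss = ½ × 1637.5 × 39.3 = $32176.875.

$32176.875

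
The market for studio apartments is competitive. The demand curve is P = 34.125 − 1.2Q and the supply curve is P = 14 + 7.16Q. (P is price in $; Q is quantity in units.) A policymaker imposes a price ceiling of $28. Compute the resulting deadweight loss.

Competitive equilibrium: 34.125 − 1.2Q = 14 + 7.16Q → Q* = 2.4073, P* = 31.2362.
At the ceiling P = 28, quantity supplied = (28 − 14)/7.16 = 1.9553.
Willingness to pay at Q' = 1.9553: 34.125 − 1.2·1.9553 = 31.7786.
ΔQ = 2.4073 − 1.9553 = 0.452; wedge = 31.7786 − 28 = 3.7786.
Deadweight loss = ½ × 0.452 × 3.7786 = $0.85.

$0.85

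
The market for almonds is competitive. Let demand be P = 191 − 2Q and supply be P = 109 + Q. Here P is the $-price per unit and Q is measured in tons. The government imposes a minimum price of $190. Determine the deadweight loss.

$1080.04

Competitive equilibrium: 191 − 2Q = 109 + Q → Q* = 27.3333, P* = 136.3333.
At the floor P = 190, quantity demanded = (191 − 190)/2 = 0.5.
Sellers' marginal cost at Q' = 0.5: 109 + 1·0.5 = 109.5.
ΔQ = 27.3333 − 0.5 = 26.8333; wedge = 190 − 109.5 = 80.5.
DWL = ½ × 26.8333 × 80.5 = $1080.04.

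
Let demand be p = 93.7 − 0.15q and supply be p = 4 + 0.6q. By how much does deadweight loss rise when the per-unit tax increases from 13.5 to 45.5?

Competitive equilibrium: 93.7 − 0.15q = 4 + 0.6q → q* = 119.6, p* = 75.76.
For a per-unit tax t: Δq = t/0.75, so DWL = ½·t·(t/0.75) = t²/1.5.
At t = 13.5: DWL = 121.5. At t = 45.5: DWL = 1380.167.
Increase = 1380.167 − 121.5 = 1258.67.

1258.67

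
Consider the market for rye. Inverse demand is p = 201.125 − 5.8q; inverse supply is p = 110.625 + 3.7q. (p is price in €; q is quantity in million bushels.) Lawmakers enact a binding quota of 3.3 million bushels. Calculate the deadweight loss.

Competitive equilibrium: 201.125 − 5.8q = 110.625 + 3.7q → q* = 9.5263, p* = 145.8724.
At q = 3.3: demand price = 201.125 − 5.8·3.3 = 181.985; supply price = 110.625 + 3.7·3.3 = 122.835.
Δq = 9.5263 − 3.3 = 6.2263; wedge = 181.985 − 122.835 = 59.15.
Welfare loss = ½ × 6.2263 × 59.15 = €184.14 million.

€184.14 million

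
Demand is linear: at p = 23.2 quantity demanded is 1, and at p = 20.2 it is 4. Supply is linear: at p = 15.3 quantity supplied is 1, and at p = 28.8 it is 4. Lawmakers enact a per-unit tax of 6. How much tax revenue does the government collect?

Demand slope = (20.2 − 23.2)/(4 − 1) = −1, so p = 24.2 − q.
Supply slope = (28.8 − 15.3)/(4 − 1) = 4.5, so p = 10.8 + 4.5q.
Competitive equilibrium: 24.2 − q = 10.8 + 4.5q → q* = 2.4364, p* = 21.7636.
With the tax, the buyer price exceeds the seller price by 6: (24.2 − q) − (10.8 + 4.5q) = 6 → q' = 1.3455.
Tax revenue = 6 × 1.3455 = 8.07.

8.07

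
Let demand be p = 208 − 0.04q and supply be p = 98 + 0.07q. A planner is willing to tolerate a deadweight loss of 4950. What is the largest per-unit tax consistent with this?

33

Competitive equilibrium: 208 − 0.04q = 98 + 0.07q → q* = 1000, p* = 168.
A tax t gives Δq = t/0.11 and wedge t, so DWL = t²/0.22.
t²/0.22 = 4950 → t² = 1089 → t = 33.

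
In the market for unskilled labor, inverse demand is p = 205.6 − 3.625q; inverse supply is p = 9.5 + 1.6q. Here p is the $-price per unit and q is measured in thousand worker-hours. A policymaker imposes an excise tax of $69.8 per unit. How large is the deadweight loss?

$466.22 thousand

Competitive equilibrium: 205.6 − 3.625q = 9.5 + 1.6q → q* = 37.5311, p* = 69.54976.
With the tax, the buyer price exceeds the seller price by 69.8: (205.6 − 3.625q) − (9.5 + 1.6q) = 69.8 → q' = 24.17225.
Δq = 37.5311 − 24.17225 = 13.35885; the wedge equals the tax, 69.8.
Welfare loss = ½ × 13.35885 × 69.8 = $466.22 thousand.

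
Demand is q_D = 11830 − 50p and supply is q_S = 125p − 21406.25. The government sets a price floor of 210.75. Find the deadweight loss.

In inverse form: demand p = 236.6 − 0.02q, supply p = 171.25 + 0.008q.
Competitive equilibrium: 236.6 − 0.02q = 171.25 + 0.008q → q* = 2333.9286, p* = 189.9214.
At the floor p = 210.75, quantity demanded = (236.6 − 210.75)/0.02 = 1292.5.
Sellers' marginal cost at q' = 1292.5: 171.25 + 0.008·1292.5 = 181.59.
Δq = 2333.9286 − 1292.5 = 1041.4286; wedge = 210.75 − 181.59 = 29.16.
Deadweight loss = ½ × 1041.4286 × 29.16 = 15184.03.

15184.03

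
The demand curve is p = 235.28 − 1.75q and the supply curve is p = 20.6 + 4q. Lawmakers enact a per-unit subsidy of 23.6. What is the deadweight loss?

48.43

Competitive equilibrium: 235.28 − 1.75q = 20.6 + 4q → q* = 37.3357, p* = 169.9426.
The subsidy lowers effective supply by 23.6: p = 4q − 3.
New quantity: 235.28 − 1.75q = 4q − 3 → q' = 41.44.
Overproduction Δq = 41.44 − 37.3357 = 4.1043; wedge = subsidy = 23.6.
The triangle = ½ × 4.1043 × 23.6 = 48.43.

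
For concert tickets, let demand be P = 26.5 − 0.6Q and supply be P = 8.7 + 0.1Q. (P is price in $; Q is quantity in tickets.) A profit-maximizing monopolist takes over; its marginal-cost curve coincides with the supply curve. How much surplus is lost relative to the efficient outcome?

$48.21

Competitive equilibrium: 26.5 − 0.6Q = 8.7 + 0.1Q → Q* = 25.4286, P* = 11.2429.
Marginal revenue: MR = 26.5 − 1.2Q. Set MR = MC: 26.5 − 1.2Q = 8.7 + 0.1Q → Q_m = 13.6923.
Price P_m = 26.5 − 0.6·13.6923 = 18.2846; MC(Q_m) = 8.7 + 0.1·13.6923 = 10.0692.
Competitive Q* = 25.4286, so ΔQ = 11.7363; wedge = 18.2846 − 10.0692 = 8.2154.
DWL = ½ × 11.7363 × 8.2154 = $48.21.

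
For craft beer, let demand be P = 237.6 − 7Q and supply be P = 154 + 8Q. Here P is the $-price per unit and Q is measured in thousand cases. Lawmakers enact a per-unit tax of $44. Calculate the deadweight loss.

Competitive equilibrium: 237.6 − 7Q = 154 + 8Q → Q* = 5.5733, P* = 198.5867.
With the tax, the buyer price exceeds the seller price by 44: (237.6 − 7Q) − (154 + 8Q) = 44 → Q' = 2.64.
ΔQ = 5.5733 − 2.64 = 2.9333; the wedge equals the tax, 44.
Welfare loss = ½ × 2.9333 × 44 = $64.53 thousand.

$64.53 thousand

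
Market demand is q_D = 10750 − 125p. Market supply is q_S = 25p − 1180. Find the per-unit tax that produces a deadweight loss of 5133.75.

22.2

In inverse form: demand p = 86 − 0.008q, supply p = 47.2 + 0.04q.
Competitive equilibrium: 86 − 0.008q = 47.2 + 0.04q → q* = 808.3333, p* = 79.5333.
A tax t gives Δq = t/0.048 and wedge t, so DWL = t²/0.096.
t²/0.096 = 5133.75 → t² = 492.84 → t = 22.2.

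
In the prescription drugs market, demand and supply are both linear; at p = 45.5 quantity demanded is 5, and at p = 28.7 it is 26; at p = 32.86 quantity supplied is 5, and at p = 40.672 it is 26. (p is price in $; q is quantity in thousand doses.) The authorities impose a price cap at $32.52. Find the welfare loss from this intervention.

$80.20 thousand

Demand slope = (28.7 − 45.5)/(26 − 5) = −0.8, so p = 49.5 − 0.8q.
Supply slope = (40.672 − 32.86)/(26 − 5) = 0.372, so p = 31 + 0.372q.
Competitive equilibrium: 49.5 − 0.8q = 31 + 0.372q → q* = 15.785, p* = 36.872.
At the ceiling p = 32.52, quantity supplied = (32.52 − 31)/0.372 = 4.086.
Willingness to pay at q' = 4.086: 49.5 − 0.8·4.086 = 46.2312.
Δq = 15.785 − 4.086 = 11.699; wedge = 46.2312 − 32.52 = 13.7112.
Deadweight loss = ½ × 11.699 × 13.7112 = $80.20 thousand.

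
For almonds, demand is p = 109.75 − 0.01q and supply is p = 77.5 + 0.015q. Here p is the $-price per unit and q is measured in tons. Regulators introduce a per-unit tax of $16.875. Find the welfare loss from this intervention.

$5695.31

Competitive equilibrium: 109.75 − 0.01q = 77.5 + 0.015q → q* = 1290, p* = 96.85.
With the tax, the buyer price exceeds the seller price by 16.875: (109.75 − 0.01q) − (77.5 + 0.015q) = 16.875 → q' = 615.
Δq = 1290 − 615 = 675; the wedge equals the tax, 16.875.
Welfare loss = ½ × 675 × 16.875 = $5695.31.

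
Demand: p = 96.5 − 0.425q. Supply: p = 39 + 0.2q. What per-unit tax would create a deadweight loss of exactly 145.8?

13.5

Competitive equilibrium: 96.5 − 0.425q = 39 + 0.2q → q* = 92, p* = 57.4.
A tax t gives Δq = t/0.625 and wedge t, so DWL = t²/1.25.
t²/1.25 = 145.8 → t² = 182.25 → t = 13.5.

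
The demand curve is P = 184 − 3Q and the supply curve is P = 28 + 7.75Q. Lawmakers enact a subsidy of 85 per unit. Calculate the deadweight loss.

Competitive equilibrium: 184 − 3Q = 28 + 7.75Q → Q* = 14.5116, P* = 140.4651.
The subsidy lowers effective supply by 85: P = 7.75Q − 57.
New quantity: 184 − 3Q = 7.75Q − 57 → Q' = 22.4186.
Overproduction ΔQ = 22.4186 − 14.5116 = 7.907; wedge = subsidy = 85.
DWL = ½ × 7.907 × 85 = 336.05.

336.05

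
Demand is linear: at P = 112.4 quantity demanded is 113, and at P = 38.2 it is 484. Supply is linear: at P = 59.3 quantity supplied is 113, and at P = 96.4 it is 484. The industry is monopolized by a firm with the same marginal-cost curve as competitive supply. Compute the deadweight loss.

Demand slope = (38.2 − 112.4)/(484 − 113) = −0.2, so P = 135 − 0.2Q.
Supply slope = (96.4 − 59.3)/(484 − 113) = 0.1, so P = 48 + 0.1Q.
Competitive equilibrium: 135 − 0.2Q = 48 + 0.1Q → Q* = 290, P* = 77.
Marginal revenue: MR = 135 − 0.4Q. Set MR = MC: 135 − 0.4Q = 48 + 0.1Q → Q_m = 174.
Price P_m = 135 − 0.2·174 = 100.2; MC(Q_m) = 48 + 0.1·174 = 65.4.
Competitive Q* = 290, so ΔQ = 116; wedge = 100.2 − 65.4 = 34.8.
DWL = ½ × 116 × 34.8 = 2018.40.

2018.40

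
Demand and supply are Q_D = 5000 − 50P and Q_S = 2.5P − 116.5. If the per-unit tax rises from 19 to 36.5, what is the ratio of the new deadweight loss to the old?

3.690

In inverse form: demand P = 100 − 0.02Q, supply P = 46.6 + 0.4Q.
Competitive equilibrium: 100 − 0.02Q = 46.6 + 0.4Q → Q* = 127.1429, P* = 97.4571.
For a per-unit tax t: ΔQ = t/0.42, so DWL = ½·t·(t/0.42) = t²/0.84.
At t = 19: DWL = 429.762. At t = 36.5: DWL = 1586.012.
Ratio = (36.5/19)² = 3.690.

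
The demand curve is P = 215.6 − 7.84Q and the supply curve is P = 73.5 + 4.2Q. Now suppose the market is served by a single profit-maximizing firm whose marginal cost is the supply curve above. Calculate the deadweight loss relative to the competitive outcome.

Competitive equilibrium: 215.6 − 7.84Q = 73.5 + 4.2Q → Q* = 11.80233, P* = 123.06977.
Marginal revenue: MR = 215.6 − 15.68Q. Set MR = MC: 215.6 − 15.68Q = 73.5 + 4.2Q → Q_m = 7.14789.
Price P_m = 215.6 − 7.84·7.14789 = 159.56054; MC(Q_m) = 73.5 + 4.2·7.14789 = 103.52114.
Competitive Q* = 11.80233, so ΔQ = 4.65444; wedge = 159.56054 − 103.52114 = 56.0394.
The triangle = ½ × 4.65444 × 56.0394 = 130.42.

130.42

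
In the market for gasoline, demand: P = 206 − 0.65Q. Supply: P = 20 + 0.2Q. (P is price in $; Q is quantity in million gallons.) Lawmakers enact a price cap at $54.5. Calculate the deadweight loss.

Competitive equilibrium: 206 − 0.65Q = 20 + 0.2Q → Q* = 218.8235, P* = 63.7647.
At the ceiling P = 54.5, quantity supplied = (54.5 − 20)/0.2 = 172.5.
Willingness to pay at Q' = 172.5: 206 − 0.65·172.5 = 93.875.
ΔQ = 218.8235 − 172.5 = 46.3235; wedge = 93.875 − 54.5 = 39.375.
The triangle = ½ × 46.3235 × 39.375 = $911.99 million.

$911.99 million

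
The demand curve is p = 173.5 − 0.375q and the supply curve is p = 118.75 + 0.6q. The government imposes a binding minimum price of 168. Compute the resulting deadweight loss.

Competitive equilibrium: 173.5 − 0.375q = 118.75 + 0.6q → q* = 56.1538, p* = 152.4423.
At the floor p = 168, quantity demanded = (173.5 − 168)/0.375 = 14.6667.
Sellers' marginal cost at q' = 14.6667: 118.75 + 0.6·14.6667 = 127.55.
Δq = 56.1538 − 14.6667 = 41.4871; wedge = 168 − 127.55 = 40.45.
DWL = ½ × 41.4871 × 40.45 = 839.08.

839.08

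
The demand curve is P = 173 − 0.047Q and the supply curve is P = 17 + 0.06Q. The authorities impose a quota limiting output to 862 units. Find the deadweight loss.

19000.48

Competitive equilibrium: 173 − 0.047Q = 17 + 0.06Q → Q* = 1457.9439, P* = 104.4766.
At Q = 862: demand price = 173 − 0.047·862 = 132.486; supply price = 17 + 0.06·862 = 68.72.
ΔQ = 1457.9439 − 862 = 595.9439; wedge = 132.486 − 68.72 = 63.766.
Deadweight loss = ½ × 595.9439 × 63.766 = 19000.48.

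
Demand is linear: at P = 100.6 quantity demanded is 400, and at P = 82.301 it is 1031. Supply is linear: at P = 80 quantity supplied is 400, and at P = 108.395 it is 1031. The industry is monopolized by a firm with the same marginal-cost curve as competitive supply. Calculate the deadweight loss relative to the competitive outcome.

1349.79

Demand slope = (82.301 − 100.6)/(1031 − 400) = −0.029, so P = 112.2 − 0.029Q.
Supply slope = (108.395 − 80)/(1031 − 400) = 0.045, so P = 62 + 0.045Q.
Competitive equilibrium: 112.2 − 0.029Q = 62 + 0.045Q → Q* = 678.37838, P* = 92.52703.
Marginal revenue: MR = 112.2 − 0.058Q. Set MR = MC: 112.2 − 0.058Q = 62 + 0.045Q → Q_m = 487.37864.
Price P_m = 112.2 − 0.029·487.37864 = 98.06602; MC(Q_m) = 62 + 0.045·487.37864 = 83.93204.
Competitive Q* = 678.37838, so ΔQ = 190.99974; wedge = 98.06602 − 83.93204 = 14.13398.
Welfare loss = ½ × 190.99974 × 14.13398 = 1349.79.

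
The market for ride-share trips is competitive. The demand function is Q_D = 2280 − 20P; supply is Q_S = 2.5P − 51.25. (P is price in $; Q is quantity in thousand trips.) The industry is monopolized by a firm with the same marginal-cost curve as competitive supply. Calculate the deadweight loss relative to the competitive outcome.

$97.14 thousand

In inverse form: demand P = 114 − 0.05Q, supply P = 20.5 + 0.4Q.
Competitive equilibrium: 114 − 0.05Q = 20.5 + 0.4Q → Q* = 207.7778, P* = 103.6111.
Marginal revenue: MR = 114 − 0.1Q. Set MR = MC: 114 − 0.1Q = 20.5 + 0.4Q → Q_m = 187.
Price P_m = 114 − 0.05·187 = 104.65; MC(Q_m) = 20.5 + 0.4·187 = 95.3.
Competitive Q* = 207.7778, so ΔQ = 20.7778; wedge = 104.65 − 95.3 = 9.35.
The triangle = ½ × 20.7778 × 9.35 = $97.14 thousand.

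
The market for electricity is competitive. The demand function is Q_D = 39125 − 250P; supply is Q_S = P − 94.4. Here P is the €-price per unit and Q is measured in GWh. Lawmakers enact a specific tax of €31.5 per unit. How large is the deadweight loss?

In inverse form: demand P = 156.5 − 0.004Q, supply P = 94.4 + Q.
Competitive equilibrium: 156.5 − 0.004Q = 94.4 + Q → Q* = 61.8526, P* = 156.2526.
With the tax, the buyer price exceeds the seller price by 31.5: (156.5 − 0.004Q) − (94.4 + Q) = 31.5 → Q' = 30.4781.
ΔQ = 61.8526 − 30.4781 = 31.3745; the wedge equals the tax, 31.5.
The triangle = ½ × 31.3745 × 31.5 = €494.15.

€494.15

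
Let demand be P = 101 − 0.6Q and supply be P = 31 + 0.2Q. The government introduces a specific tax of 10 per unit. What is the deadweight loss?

62.50

Competitive equilibrium: 101 − 0.6Q = 31 + 0.2Q → Q* = 87.5, P* = 48.5.
With the tax, the buyer price exceeds the seller price by 10: (101 − 0.6Q) − (31 + 0.2Q) = 10 → Q' = 75.
ΔQ = 87.5 − 75 = 12.5; the wedge equals the tax, 10.
DWL = ½ × 12.5 × 10 = 62.50.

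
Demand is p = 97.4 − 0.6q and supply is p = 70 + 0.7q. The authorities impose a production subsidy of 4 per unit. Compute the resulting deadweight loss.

6.15

Competitive equilibrium: 97.4 − 0.6q = 70 + 0.7q → q* = 21.0769, p* = 84.7538.
The subsidy lowers effective supply by 4: p = 66 + 0.7q.
New quantity: 97.4 − 0.6q = 66 + 0.7q → q' = 24.1538.
Overproduction Δq = 24.1538 − 21.0769 = 3.0769; wedge = subsidy = 4.
DWL = ½ × 3.0769 × 4 = 6.15.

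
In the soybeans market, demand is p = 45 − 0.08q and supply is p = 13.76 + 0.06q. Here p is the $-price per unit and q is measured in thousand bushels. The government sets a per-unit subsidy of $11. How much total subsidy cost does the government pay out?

Competitive equilibrium: 45 − 0.08q = 13.76 + 0.06q → q* = 223.1429, p* = 27.1486.
The subsidy lowers effective supply by 11: p = 2.76 + 0.06q.
New quantity: 45 − 0.08q = 2.76 + 0.06q → q' = 301.7143.
Total subsidy cost = 11 × 301.7143 = $3318.86 thousand.

$3318.86 thousand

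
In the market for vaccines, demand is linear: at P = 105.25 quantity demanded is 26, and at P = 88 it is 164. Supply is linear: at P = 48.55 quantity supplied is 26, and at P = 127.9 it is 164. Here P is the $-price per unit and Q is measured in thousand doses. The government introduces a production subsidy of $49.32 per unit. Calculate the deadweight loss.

Demand slope = (88 − 105.25)/(164 − 26) = −0.125, so P = 108.5 − 0.125Q.
Supply slope = (127.9 − 48.55)/(164 − 26) = 0.575, so P = 33.6 + 0.575Q.
Competitive equilibrium: 108.5 − 0.125Q = 33.6 + 0.575Q → Q* = 107, P* = 95.125.
The subsidy lowers effective supply by 49.32: P = 0.575Q − 15.72.
New quantity: 108.5 − 0.125Q = 0.575Q − 15.72 → Q' = 177.4571.
Overproduction ΔQ = 177.4571 − 107 = 70.4571; wedge = subsidy = 49.32.
The triangle = ½ × 70.4571 × 49.32 = $1737.47 thousand.

$1737.47 thousand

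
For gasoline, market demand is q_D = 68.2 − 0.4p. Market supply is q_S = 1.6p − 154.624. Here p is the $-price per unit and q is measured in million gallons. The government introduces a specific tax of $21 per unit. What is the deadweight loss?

$70.56 million

In inverse form: demand p = 170.5 − 2.5q, supply p = 96.64 + 0.625q.
Competitive equilibrium: 170.5 − 2.5q = 96.64 + 0.625q → q* = 23.6352, p* = 111.412.
With the tax, the buyer price exceeds the seller price by 21: (170.5 − 2.5q) − (96.64 + 0.625q) = 21 → q' = 16.9152.
Δq = 23.6352 − 16.9152 = 6.72; the wedge equals the tax, 21.
Welfare loss = ½ × 6.72 × 21 = $70.56 million.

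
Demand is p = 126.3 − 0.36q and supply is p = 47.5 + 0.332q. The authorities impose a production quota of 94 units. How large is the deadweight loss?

136.65

Competitive equilibrium: 126.3 − 0.36q = 47.5 + 0.332q → q* = 113.8728, p* = 85.3058.
At q = 94: demand price = 126.3 − 0.36·94 = 92.46; supply price = 47.5 + 0.332·94 = 78.708.
Δq = 113.8728 − 94 = 19.8728; wedge = 92.46 − 78.708 = 13.752.
The triangle = ½ × 19.8728 × 13.752 = 136.65.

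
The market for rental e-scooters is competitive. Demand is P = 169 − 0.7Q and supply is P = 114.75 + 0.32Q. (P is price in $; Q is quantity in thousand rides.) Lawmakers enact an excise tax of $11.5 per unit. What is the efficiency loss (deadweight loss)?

Competitive equilibrium: 169 − 0.7Q = 114.75 + 0.32Q → Q* = 53.1863, P* = 131.7696.
With the tax, the buyer price exceeds the seller price by 11.5: (169 − 0.7Q) − (114.75 + 0.32Q) = 11.5 → Q' = 41.9118.
ΔQ = 53.1863 − 41.9118 = 11.2745; the wedge equals the tax, 11.5.
DWL = ½ × 11.2745 × 11.5 = $64.83 thousand.

$64.83 thousand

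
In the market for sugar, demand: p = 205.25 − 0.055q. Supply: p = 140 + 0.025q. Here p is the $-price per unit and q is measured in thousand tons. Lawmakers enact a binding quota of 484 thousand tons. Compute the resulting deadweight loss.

Competitive equilibrium: 205.25 − 0.055q = 140 + 0.025q → q* = 815.625, p* = 160.3906.
At q = 484: demand price = 205.25 − 0.055·484 = 178.63; supply price = 140 + 0.025·484 = 152.1.
Δq = 815.625 − 484 = 331.625; wedge = 178.63 − 152.1 = 26.53.
Deadweight loss = ½ × 331.625 × 26.53 = $4399.01 thousand.

$4399.01 thousand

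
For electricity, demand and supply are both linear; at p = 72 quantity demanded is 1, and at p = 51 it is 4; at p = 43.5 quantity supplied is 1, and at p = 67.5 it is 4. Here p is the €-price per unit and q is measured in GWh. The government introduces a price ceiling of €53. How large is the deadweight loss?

€3.81

Demand slope = (51 − 72)/(4 − 1) = −7, so p = 79 − 7q.
Supply slope = (67.5 − 43.5)/(4 − 1) = 8, so p = 35.5 + 8q.
Competitive equilibrium: 79 − 7q = 35.5 + 8q → q* = 2.9, p* = 58.7.
At the ceiling p = 53, quantity supplied = (53 − 35.5)/8 = 2.1875.
Willingness to pay at q' = 2.1875: 79 − 7·2.1875 = 63.6875.
Δq = 2.9 − 2.1875 = 0.7125; wedge = 63.6875 − 53 = 10.6875.
Deadweight loss = ½ × 0.7125 × 10.6875 = €3.81.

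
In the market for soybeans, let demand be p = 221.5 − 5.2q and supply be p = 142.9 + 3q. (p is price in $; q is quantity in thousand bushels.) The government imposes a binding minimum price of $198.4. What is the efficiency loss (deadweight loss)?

Competitive equilibrium: 221.5 − 5.2q = 142.9 + 3q → q* = 9.5854, p* = 171.6561.
At the floor p = 198.4, quantity demanded = (221.5 − 198.4)/5.2 = 4.4423.
Sellers' marginal cost at q' = 4.4423: 142.9 + 3·4.4423 = 156.2269.
Δq = 9.5854 − 4.4423 = 5.1431; wedge = 198.4 − 156.2269 = 42.1731.
DWL = ½ × 5.1431 × 42.1731 = $108.45 thousand.

$108.45 thousand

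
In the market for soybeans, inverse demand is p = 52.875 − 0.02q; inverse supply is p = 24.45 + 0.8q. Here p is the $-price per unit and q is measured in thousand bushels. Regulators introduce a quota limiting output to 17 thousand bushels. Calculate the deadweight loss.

Competitive equilibrium: 52.875 − 0.02q = 24.45 + 0.8q → q* = 34.6646, p* = 52.1817.
At q = 17: demand price = 52.875 − 0.02·17 = 52.535; supply price = 24.45 + 0.8·17 = 38.05.
Δq = 34.6646 − 17 = 17.6646; wedge = 52.535 − 38.05 = 14.485.
DWL = ½ × 17.6646 × 14.485 = $127.94 thousand.

$127.94 thousand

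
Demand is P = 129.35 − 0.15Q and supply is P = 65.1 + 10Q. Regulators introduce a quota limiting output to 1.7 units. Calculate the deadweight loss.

108.79

Competitive equilibrium: 129.35 − 0.15Q = 65.1 + 10Q → Q* = 6.33, P* = 128.4005.
At Q = 1.7: demand price = 129.35 − 0.15·1.7 = 129.095; supply price = 65.1 + 10·1.7 = 82.1.
ΔQ = 6.33 − 1.7 = 4.63; wedge = 129.095 − 82.1 = 46.995.
The triangle = ½ × 4.63 × 46.995 = 108.79.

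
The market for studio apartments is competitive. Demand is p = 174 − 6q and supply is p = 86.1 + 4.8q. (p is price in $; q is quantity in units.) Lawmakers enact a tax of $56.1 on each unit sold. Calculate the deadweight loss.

$145.70

Competitive equilibrium: 174 − 6q = 86.1 + 4.8q → q* = 8.13889, p* = 125.16667.
With the tax, the buyer price exceeds the seller price by 56.1: (174 − 6q) − (86.1 + 4.8q) = 56.1 → q' = 2.94444.
Δq = 8.13889 − 2.94444 = 5.19445; the wedge equals the tax, 56.1.
DWL = ½ × 5.19445 × 56.1 = $145.70.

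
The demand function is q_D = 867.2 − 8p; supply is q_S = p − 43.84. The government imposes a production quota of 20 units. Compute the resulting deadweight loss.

786.24

In inverse form: demand p = 108.4 − 0.125q, supply p = 43.84 + q.
Competitive equilibrium: 108.4 − 0.125q = 43.84 + q → q* = 57.3867, p* = 101.2267.
At q = 20: demand price = 108.4 − 0.125·20 = 105.9; supply price = 43.84 + 1·20 = 63.84.
Δq = 57.3867 − 20 = 37.3867; wedge = 105.9 − 63.84 = 42.06.
Deadweight loss = ½ × 37.3867 × 42.06 = 786.24.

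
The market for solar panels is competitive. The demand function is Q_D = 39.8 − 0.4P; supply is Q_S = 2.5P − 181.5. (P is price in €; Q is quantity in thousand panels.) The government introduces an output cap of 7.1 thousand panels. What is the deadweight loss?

€6.86 thousand

In inverse form: demand P = 99.5 − 2.5Q, supply P = 72.6 + 0.4Q.
Competitive equilibrium: 99.5 − 2.5Q = 72.6 + 0.4Q → Q* = 9.2759, P* = 76.3103.
At Q = 7.1: demand price = 99.5 − 2.5·7.1 = 81.75; supply price = 72.6 + 0.4·7.1 = 75.44.
ΔQ = 9.2759 − 7.1 = 2.1759; wedge = 81.75 − 75.44 = 6.31.
Deadweight loss = ½ × 2.1759 × 6.31 = €6.86 thousand.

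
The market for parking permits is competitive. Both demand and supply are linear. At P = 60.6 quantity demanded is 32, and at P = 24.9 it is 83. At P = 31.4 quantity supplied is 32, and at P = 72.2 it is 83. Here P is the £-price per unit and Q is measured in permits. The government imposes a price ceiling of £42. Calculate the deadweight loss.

£28.99

Demand slope = (24.9 − 60.6)/(83 − 32) = −0.7, so P = 83 − 0.7Q.
Supply slope = (72.2 − 31.4)/(83 − 32) = 0.8, so P = 5.8 + 0.8Q.
Competitive equilibrium: 83 − 0.7Q = 5.8 + 0.8Q → Q* = 51.4667, P* = 46.9733.
At the ceiling P = 42, quantity supplied = (42 − 5.8)/0.8 = 45.25.
Willingness to pay at Q' = 45.25: 83 − 0.7·45.25 = 51.325.
ΔQ = 51.4667 − 45.25 = 6.2167; wedge = 51.325 − 42 = 9.325.
Deadweight loss = ½ × 6.2167 × 9.325 = £28.99.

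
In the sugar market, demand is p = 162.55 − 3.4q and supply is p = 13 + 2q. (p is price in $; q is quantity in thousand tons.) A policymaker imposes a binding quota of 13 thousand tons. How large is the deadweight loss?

$583 thousand

Competitive equilibrium: 162.55 − 3.4q = 13 + 2q → q* = 27.6944, p* = 68.3889.
At q = 13: demand price = 162.55 − 3.4·13 = 118.35; supply price = 13 + 2·13 = 39.
Δq = 27.6944 − 13 = 14.6944; wedge = 118.35 − 39 = 79.35.
The triangle = ½ × 14.6944 × 79.35 = $583 thousand.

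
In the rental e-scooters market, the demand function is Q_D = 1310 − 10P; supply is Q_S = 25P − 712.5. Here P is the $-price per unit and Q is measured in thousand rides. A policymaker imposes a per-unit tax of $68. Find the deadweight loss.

$16514.29 thousand

In inverse form: demand P = 131 − 0.1Q, supply P = 28.5 + 0.04Q.
Competitive equilibrium: 131 − 0.1Q = 28.5 + 0.04Q → Q* = 732.1429, P* = 57.7857.
With the tax, the buyer price exceeds the seller price by 68: (131 − 0.1Q) − (28.5 + 0.04Q) = 68 → Q' = 246.4286.
ΔQ = 732.1429 − 246.4286 = 485.7143; the wedge equals the tax, 68.
DWL = ½ × 485.7143 × 68 = $16514.29 thousand.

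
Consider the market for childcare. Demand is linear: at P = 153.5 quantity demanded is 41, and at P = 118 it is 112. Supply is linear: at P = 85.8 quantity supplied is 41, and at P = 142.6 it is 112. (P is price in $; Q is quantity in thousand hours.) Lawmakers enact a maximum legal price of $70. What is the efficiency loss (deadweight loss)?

$3353.42 thousand

Demand slope = (118 − 153.5)/(112 − 41) = −0.5, so P = 174 − 0.5Q.
Supply slope = (142.6 − 85.8)/(112 − 41) = 0.8, so P = 53 + 0.8Q.
Competitive equilibrium: 174 − 0.5Q = 53 + 0.8Q → Q* = 93.0769, P* = 127.4615.
At the ceiling P = 70, quantity supplied = (70 − 53)/0.8 = 21.25.
Willingness to pay at Q' = 21.25: 174 − 0.5·21.25 = 163.375.
ΔQ = 93.0769 − 21.25 = 71.8269; wedge = 163.375 − 70 = 93.375.
Deadweight loss = ½ × 71.8269 × 93.375 = $3353.42 thousand.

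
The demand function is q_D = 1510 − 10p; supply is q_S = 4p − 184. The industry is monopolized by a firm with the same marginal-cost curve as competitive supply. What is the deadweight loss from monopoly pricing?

In inverse form: demand p = 151 − 0.1q, supply p = 46 + 0.25q.
Competitive equilibrium: 151 − 0.1q = 46 + 0.25q → q* = 300, p* = 121.
Marginal revenue: MR = 151 − 0.2q. Set MR = MC: 151 − 0.2q = 46 + 0.25q → q_m = 233.3333.
Price p_m = 151 − 0.1·233.3333 = 127.6667; MC(q_m) = 46 + 0.25·233.3333 = 104.3333.
Competitive q* = 300, so Δq = 66.6667; wedge = 127.6667 − 104.3333 = 23.3334.
The triangle = ½ × 66.6667 × 23.3334 = 777.78.

777.78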